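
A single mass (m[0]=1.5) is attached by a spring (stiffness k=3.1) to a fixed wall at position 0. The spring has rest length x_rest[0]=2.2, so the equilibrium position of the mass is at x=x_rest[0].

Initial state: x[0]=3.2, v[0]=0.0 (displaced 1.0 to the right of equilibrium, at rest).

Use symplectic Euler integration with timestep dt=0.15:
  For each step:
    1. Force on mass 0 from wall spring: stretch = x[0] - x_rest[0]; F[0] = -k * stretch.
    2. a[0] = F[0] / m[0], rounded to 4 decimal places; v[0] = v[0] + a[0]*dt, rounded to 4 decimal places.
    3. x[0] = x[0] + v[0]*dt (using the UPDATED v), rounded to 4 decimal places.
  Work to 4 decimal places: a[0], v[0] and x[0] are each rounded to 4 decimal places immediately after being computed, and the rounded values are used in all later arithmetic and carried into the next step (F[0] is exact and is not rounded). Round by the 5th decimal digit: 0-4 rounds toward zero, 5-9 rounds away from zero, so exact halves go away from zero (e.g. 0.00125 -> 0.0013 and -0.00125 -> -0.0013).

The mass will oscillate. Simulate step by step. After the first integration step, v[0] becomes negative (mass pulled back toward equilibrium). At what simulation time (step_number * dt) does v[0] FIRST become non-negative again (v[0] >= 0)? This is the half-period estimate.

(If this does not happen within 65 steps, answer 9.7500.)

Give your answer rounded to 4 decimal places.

Step 0: x=[3.2000] v=[0.0000]
Step 1: x=[3.1535] v=[-0.3100]
Step 2: x=[3.0627] v=[-0.6056]
Step 3: x=[2.9318] v=[-0.8730]
Step 4: x=[2.7668] v=[-1.0999]
Step 5: x=[2.5755] v=[-1.2756]
Step 6: x=[2.3667] v=[-1.3920]
Step 7: x=[2.1501] v=[-1.4437]
Step 8: x=[1.9359] v=[-1.4282]
Step 9: x=[1.7340] v=[-1.3463]
Step 10: x=[1.5537] v=[-1.2018]
Step 11: x=[1.4035] v=[-1.0014]
Step 12: x=[1.2903] v=[-0.7545]
Step 13: x=[1.2194] v=[-0.4725]
Step 14: x=[1.1941] v=[-0.1685]
Step 15: x=[1.2156] v=[0.1433]
First v>=0 after going negative at step 15, time=2.2500

Answer: 2.2500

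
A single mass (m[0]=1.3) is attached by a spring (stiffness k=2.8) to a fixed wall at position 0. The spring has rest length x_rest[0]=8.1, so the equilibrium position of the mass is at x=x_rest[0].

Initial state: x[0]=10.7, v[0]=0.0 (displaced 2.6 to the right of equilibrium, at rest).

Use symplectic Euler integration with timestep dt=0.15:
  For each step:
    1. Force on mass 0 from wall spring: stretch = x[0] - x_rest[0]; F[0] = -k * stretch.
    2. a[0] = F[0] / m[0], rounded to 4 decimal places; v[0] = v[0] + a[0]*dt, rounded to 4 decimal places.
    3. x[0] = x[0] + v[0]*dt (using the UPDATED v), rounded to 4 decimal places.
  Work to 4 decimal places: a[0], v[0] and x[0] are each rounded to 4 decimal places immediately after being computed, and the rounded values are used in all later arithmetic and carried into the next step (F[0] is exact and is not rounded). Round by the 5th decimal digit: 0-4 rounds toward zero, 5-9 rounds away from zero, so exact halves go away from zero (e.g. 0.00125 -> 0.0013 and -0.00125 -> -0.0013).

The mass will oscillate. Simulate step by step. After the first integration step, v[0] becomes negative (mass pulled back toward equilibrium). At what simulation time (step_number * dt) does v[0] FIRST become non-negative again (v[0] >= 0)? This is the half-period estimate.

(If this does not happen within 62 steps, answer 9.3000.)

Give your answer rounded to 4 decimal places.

Answer: 2.2500

Derivation:
Step 0: x=[10.7000] v=[0.0000]
Step 1: x=[10.5740] v=[-0.8400]
Step 2: x=[10.3281] v=[-1.6393]
Step 3: x=[9.9742] v=[-2.3592]
Step 4: x=[9.5295] v=[-2.9647]
Step 5: x=[9.0155] v=[-3.4265]
Step 6: x=[8.4572] v=[-3.7223]
Step 7: x=[7.8815] v=[-3.8377]
Step 8: x=[7.3164] v=[-3.7671]
Step 9: x=[6.7893] v=[-3.5139]
Step 10: x=[6.3257] v=[-3.0905]
Step 11: x=[5.9481] v=[-2.5173]
Step 12: x=[5.6748] v=[-1.8221]
Step 13: x=[5.5190] v=[-1.0386]
Step 14: x=[5.4883] v=[-0.2047]
Step 15: x=[5.5842] v=[0.6391]
First v>=0 after going negative at step 15, time=2.2500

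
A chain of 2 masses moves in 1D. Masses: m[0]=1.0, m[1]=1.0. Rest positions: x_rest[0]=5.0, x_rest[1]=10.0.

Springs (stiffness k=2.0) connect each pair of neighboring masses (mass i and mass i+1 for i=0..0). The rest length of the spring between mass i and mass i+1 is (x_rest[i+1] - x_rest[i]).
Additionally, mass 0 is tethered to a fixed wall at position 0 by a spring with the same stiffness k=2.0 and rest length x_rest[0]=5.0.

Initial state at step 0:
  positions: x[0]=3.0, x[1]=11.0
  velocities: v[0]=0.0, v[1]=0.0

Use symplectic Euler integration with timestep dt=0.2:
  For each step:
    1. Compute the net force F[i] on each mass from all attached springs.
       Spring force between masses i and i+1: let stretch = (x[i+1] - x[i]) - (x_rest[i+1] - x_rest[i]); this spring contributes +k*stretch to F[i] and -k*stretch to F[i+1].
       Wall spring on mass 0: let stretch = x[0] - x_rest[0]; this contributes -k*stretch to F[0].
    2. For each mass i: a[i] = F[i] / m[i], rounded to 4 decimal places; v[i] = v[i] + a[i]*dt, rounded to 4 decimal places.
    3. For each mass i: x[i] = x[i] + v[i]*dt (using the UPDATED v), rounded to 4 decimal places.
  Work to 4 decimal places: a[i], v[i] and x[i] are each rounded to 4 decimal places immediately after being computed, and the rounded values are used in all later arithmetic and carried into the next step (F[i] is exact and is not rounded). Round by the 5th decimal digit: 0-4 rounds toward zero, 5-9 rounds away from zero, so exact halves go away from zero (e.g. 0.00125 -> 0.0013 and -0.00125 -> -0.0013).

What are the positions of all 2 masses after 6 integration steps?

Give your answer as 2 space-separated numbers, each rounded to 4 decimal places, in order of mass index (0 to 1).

Step 0: x=[3.0000 11.0000] v=[0.0000 0.0000]
Step 1: x=[3.4000 10.7600] v=[2.0000 -1.2000]
Step 2: x=[4.1168 10.3312] v=[3.5840 -2.1440]
Step 3: x=[5.0014 9.8052] v=[4.4230 -2.6298]
Step 4: x=[5.8702 9.2949] v=[4.3440 -2.5513]
Step 5: x=[6.5434 8.9107] v=[3.3658 -1.9212]
Step 6: x=[6.8825 8.7371] v=[1.6954 -0.8681]

Answer: 6.8825 8.7371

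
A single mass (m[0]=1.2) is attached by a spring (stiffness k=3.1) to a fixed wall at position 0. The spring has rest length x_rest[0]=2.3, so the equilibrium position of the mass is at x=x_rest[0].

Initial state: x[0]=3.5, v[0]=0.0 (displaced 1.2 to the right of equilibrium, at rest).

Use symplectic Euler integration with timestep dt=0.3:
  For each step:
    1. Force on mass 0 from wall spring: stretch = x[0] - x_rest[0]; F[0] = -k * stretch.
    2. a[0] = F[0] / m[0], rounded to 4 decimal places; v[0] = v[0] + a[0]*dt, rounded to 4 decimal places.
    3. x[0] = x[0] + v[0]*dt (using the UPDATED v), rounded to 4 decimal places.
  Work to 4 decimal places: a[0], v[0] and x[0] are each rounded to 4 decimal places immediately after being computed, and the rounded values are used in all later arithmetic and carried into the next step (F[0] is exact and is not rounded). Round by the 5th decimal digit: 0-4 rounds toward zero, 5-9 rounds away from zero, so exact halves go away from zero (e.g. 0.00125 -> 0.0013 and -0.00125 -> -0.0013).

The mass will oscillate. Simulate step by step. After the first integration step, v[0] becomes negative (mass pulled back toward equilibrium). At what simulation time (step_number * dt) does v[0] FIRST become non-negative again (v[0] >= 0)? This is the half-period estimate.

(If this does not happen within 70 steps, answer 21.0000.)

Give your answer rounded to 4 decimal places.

Answer: 2.1000

Derivation:
Step 0: x=[3.5000] v=[0.0000]
Step 1: x=[3.2210] v=[-0.9300]
Step 2: x=[2.7279] v=[-1.6438]
Step 3: x=[2.1353] v=[-1.9754]
Step 4: x=[1.5810] v=[-1.8478]
Step 5: x=[1.1938] v=[-1.2906]
Step 6: x=[1.0638] v=[-0.4333]
Step 7: x=[1.2212] v=[0.5248]
First v>=0 after going negative at step 7, time=2.1000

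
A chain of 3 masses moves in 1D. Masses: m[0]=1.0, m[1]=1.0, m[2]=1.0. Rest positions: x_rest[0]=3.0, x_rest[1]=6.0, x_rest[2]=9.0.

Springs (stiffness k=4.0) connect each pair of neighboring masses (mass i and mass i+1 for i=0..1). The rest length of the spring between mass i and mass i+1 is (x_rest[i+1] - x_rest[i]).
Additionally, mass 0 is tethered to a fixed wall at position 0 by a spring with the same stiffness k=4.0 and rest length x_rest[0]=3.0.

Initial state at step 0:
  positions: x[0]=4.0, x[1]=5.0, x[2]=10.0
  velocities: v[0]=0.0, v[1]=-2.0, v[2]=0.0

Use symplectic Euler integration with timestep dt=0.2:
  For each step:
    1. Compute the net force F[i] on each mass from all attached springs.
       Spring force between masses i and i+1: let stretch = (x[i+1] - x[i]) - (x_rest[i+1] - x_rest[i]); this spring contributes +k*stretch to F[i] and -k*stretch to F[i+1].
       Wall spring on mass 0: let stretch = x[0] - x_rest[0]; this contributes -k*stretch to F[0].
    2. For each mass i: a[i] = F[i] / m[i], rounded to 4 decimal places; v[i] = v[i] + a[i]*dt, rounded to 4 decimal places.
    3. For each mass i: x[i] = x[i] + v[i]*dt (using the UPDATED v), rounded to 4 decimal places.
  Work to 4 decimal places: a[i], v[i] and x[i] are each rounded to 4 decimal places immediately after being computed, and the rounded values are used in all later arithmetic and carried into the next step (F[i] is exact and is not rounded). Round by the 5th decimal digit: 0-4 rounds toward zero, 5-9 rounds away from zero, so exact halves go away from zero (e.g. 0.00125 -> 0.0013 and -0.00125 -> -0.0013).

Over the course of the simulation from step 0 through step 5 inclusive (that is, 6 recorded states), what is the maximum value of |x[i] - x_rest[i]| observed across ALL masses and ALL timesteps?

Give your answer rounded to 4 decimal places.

Answer: 1.2526

Derivation:
Step 0: x=[4.0000 5.0000 10.0000] v=[0.0000 -2.0000 0.0000]
Step 1: x=[3.5200 5.2400 9.6800] v=[-2.4000 1.2000 -1.6000]
Step 2: x=[2.7520 5.9152 9.1296] v=[-3.8400 3.3760 -2.7520]
Step 3: x=[2.0498 6.5986 8.5449] v=[-3.5110 3.4170 -2.9235]
Step 4: x=[1.7474 6.8656 8.1288] v=[-1.5118 1.3350 -2.0805]
Step 5: x=[1.9844 6.5158 7.9906] v=[1.1848 -1.7490 -0.6911]
Max displacement = 1.2526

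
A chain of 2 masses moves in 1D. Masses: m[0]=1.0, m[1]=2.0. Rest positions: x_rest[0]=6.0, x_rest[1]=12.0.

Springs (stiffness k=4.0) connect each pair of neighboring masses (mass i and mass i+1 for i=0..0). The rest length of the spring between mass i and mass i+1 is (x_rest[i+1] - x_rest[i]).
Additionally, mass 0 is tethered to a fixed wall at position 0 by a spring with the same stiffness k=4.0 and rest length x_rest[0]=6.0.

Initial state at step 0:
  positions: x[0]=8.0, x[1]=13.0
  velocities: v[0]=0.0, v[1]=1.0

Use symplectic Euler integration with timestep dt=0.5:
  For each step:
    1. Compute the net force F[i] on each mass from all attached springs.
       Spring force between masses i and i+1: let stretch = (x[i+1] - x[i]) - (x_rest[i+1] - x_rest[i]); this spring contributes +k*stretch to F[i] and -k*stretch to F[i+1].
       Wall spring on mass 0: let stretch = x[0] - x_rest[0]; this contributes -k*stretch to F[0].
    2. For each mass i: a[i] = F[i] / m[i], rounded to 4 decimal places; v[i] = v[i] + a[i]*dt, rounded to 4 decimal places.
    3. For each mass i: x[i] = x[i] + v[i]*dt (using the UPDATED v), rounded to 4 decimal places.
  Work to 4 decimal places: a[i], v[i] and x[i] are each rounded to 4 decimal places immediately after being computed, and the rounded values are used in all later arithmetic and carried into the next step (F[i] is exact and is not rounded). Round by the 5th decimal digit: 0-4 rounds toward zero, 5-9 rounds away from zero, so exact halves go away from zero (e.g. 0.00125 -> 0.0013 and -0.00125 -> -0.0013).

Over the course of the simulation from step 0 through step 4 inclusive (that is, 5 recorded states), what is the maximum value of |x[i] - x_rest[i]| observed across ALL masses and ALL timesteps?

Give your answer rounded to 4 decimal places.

Step 0: x=[8.0000 13.0000] v=[0.0000 1.0000]
Step 1: x=[5.0000 14.0000] v=[-6.0000 2.0000]
Step 2: x=[6.0000 13.5000] v=[2.0000 -1.0000]
Step 3: x=[8.5000 12.2500] v=[5.0000 -2.5000]
Step 4: x=[6.2500 12.1250] v=[-4.5000 -0.2500]
Max displacement = 2.5000

Answer: 2.5000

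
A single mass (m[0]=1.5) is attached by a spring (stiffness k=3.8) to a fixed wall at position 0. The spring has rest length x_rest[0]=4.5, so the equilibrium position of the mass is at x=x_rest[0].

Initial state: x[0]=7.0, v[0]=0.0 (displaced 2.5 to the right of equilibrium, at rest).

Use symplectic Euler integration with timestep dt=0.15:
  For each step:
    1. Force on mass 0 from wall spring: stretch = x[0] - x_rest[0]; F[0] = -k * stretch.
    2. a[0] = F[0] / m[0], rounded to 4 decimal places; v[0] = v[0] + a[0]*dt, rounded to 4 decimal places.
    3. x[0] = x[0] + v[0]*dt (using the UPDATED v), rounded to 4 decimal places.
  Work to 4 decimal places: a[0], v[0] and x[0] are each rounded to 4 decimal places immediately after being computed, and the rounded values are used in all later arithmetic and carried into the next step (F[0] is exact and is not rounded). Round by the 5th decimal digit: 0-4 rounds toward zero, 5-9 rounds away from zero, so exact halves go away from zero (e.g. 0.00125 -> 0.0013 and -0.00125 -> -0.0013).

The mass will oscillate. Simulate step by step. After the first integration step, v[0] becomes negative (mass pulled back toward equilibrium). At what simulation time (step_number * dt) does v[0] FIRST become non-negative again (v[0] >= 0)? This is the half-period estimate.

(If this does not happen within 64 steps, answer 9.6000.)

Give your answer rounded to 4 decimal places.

Answer: 2.1000

Derivation:
Step 0: x=[7.0000] v=[0.0000]
Step 1: x=[6.8575] v=[-0.9500]
Step 2: x=[6.5806] v=[-1.8458]
Step 3: x=[6.1851] v=[-2.6364]
Step 4: x=[5.6936] v=[-3.2767]
Step 5: x=[5.1341] v=[-3.7303]
Step 6: x=[4.5384] v=[-3.9713]
Step 7: x=[3.9405] v=[-3.9859]
Step 8: x=[3.3745] v=[-3.7733]
Step 9: x=[2.8727] v=[-3.3456]
Step 10: x=[2.4636] v=[-2.7272]
Step 11: x=[2.1706] v=[-1.9534]
Step 12: x=[2.0104] v=[-1.0682]
Step 13: x=[1.9921] v=[-0.1222]
Step 14: x=[2.1167] v=[0.8308]
First v>=0 after going negative at step 14, time=2.1000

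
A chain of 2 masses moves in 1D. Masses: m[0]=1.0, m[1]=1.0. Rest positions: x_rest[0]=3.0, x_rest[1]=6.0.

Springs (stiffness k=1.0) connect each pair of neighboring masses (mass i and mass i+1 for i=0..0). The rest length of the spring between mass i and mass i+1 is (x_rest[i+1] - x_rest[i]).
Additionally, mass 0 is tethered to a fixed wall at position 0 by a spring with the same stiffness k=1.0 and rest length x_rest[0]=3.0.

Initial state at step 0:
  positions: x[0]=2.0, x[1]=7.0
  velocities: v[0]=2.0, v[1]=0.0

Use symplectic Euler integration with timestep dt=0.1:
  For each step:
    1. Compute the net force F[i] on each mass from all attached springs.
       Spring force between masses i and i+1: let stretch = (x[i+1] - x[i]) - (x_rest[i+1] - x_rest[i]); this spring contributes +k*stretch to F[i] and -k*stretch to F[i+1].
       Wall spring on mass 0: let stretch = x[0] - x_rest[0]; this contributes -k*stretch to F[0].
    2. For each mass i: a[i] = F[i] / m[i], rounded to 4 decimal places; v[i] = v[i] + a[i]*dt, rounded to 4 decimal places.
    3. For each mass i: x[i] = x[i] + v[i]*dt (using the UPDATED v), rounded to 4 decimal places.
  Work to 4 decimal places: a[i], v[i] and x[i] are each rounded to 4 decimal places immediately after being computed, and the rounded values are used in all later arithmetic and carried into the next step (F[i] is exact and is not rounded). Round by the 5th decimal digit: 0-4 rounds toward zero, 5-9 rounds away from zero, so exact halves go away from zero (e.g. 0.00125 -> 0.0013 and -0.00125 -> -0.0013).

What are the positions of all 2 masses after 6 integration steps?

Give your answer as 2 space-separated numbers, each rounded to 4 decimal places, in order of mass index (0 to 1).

Answer: 3.6412 6.6806

Derivation:
Step 0: x=[2.0000 7.0000] v=[2.0000 0.0000]
Step 1: x=[2.2300 6.9800] v=[2.3000 -0.2000]
Step 2: x=[2.4852 6.9425] v=[2.5520 -0.3750]
Step 3: x=[2.7601 6.8904] v=[2.7492 -0.5207]
Step 4: x=[3.0487 6.8270] v=[2.8862 -0.6337]
Step 5: x=[3.3446 6.7559] v=[2.9592 -0.7115]
Step 6: x=[3.6412 6.6806] v=[2.9659 -0.7526]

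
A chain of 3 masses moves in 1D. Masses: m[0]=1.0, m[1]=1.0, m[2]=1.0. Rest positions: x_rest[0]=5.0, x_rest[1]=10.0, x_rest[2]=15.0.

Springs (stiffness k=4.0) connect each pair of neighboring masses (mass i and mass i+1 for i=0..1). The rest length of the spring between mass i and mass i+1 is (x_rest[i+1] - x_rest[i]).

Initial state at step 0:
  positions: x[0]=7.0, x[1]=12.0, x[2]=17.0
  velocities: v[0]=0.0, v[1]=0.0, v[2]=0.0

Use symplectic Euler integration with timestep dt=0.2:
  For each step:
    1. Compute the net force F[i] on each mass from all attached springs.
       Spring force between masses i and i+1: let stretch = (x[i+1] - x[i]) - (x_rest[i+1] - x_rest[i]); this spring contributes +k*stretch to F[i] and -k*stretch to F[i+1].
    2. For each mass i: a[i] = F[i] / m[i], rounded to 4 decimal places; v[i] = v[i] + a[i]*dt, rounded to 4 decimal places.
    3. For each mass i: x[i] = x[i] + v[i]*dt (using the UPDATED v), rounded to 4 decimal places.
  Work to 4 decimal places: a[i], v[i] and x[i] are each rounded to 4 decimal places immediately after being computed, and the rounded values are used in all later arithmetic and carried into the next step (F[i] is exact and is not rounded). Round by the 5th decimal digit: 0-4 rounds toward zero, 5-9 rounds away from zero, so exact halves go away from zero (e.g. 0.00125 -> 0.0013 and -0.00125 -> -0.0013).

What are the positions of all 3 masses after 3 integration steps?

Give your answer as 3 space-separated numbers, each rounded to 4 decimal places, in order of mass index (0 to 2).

Step 0: x=[7.0000 12.0000 17.0000] v=[0.0000 0.0000 0.0000]
Step 1: x=[7.0000 12.0000 17.0000] v=[0.0000 0.0000 0.0000]
Step 2: x=[7.0000 12.0000 17.0000] v=[0.0000 0.0000 0.0000]
Step 3: x=[7.0000 12.0000 17.0000] v=[0.0000 0.0000 0.0000]

Answer: 7.0000 12.0000 17.0000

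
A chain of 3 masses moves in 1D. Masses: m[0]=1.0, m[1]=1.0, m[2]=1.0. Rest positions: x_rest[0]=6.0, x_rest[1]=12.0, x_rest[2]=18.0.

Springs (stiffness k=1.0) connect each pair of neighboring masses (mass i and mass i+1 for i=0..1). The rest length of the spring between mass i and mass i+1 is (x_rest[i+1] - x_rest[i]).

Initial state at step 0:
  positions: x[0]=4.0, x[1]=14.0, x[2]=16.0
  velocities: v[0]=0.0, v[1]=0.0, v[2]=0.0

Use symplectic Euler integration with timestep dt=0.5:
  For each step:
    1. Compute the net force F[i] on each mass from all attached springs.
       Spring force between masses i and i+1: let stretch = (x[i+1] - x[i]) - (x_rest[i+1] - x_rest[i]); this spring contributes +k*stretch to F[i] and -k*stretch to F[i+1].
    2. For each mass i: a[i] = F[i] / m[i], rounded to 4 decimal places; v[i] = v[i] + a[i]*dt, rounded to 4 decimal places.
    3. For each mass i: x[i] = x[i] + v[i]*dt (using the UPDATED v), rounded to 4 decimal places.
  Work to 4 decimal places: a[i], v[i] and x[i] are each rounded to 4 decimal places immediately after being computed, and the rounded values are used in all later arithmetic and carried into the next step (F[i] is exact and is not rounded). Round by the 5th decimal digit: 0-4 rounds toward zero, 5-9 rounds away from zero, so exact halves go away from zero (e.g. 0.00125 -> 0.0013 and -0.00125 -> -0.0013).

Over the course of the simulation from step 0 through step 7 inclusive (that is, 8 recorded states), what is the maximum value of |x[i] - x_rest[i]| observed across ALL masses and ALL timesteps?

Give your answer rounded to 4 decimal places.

Step 0: x=[4.0000 14.0000 16.0000] v=[0.0000 0.0000 0.0000]
Step 1: x=[5.0000 12.0000 17.0000] v=[2.0000 -4.0000 2.0000]
Step 2: x=[6.2500 9.5000 18.2500] v=[2.5000 -5.0000 2.5000]
Step 3: x=[6.8125 8.3750 18.8125] v=[1.1250 -2.2500 1.1250]
Step 4: x=[6.2656 9.4688 18.2656] v=[-1.0938 2.1875 -1.0938]
Step 5: x=[5.0195 11.9610 17.0195] v=[-2.4922 4.9843 -2.4922]
Step 6: x=[4.0088 13.9824 16.0088] v=[-2.0215 4.0428 -2.0215]
Step 7: x=[3.9915 14.0170 15.9915] v=[-0.0347 0.0692 -0.0347]
Max displacement = 3.6250

Answer: 3.6250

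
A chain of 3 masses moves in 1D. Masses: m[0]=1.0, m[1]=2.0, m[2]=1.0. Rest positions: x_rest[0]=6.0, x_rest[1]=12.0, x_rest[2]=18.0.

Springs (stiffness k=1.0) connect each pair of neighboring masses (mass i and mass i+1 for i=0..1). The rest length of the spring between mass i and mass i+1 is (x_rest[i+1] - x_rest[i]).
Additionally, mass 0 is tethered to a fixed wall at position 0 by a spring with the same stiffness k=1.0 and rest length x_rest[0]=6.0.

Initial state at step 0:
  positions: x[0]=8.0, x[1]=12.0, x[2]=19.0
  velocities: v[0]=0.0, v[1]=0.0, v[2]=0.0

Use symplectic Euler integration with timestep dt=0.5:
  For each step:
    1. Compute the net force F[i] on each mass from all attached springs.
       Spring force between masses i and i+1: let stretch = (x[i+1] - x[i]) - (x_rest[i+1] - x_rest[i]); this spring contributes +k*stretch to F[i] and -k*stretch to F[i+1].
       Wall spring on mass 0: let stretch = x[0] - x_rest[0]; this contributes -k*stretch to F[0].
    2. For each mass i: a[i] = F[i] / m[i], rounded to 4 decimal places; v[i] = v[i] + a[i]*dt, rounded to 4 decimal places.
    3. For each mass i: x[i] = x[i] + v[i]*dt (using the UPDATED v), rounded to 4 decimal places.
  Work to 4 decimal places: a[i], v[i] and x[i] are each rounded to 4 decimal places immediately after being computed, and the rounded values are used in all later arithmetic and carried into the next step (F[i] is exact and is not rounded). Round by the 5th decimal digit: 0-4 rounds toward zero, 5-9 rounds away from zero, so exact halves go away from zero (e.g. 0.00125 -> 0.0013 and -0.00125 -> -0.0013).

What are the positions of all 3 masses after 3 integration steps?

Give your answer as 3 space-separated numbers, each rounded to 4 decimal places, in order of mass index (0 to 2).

Step 0: x=[8.0000 12.0000 19.0000] v=[0.0000 0.0000 0.0000]
Step 1: x=[7.0000 12.3750 18.7500] v=[-2.0000 0.7500 -0.5000]
Step 2: x=[5.5938 12.8750 18.4063] v=[-2.8125 1.0000 -0.6875]
Step 3: x=[4.6094 13.1563 18.1797] v=[-1.9688 0.5625 -0.4532]

Answer: 4.6094 13.1563 18.1797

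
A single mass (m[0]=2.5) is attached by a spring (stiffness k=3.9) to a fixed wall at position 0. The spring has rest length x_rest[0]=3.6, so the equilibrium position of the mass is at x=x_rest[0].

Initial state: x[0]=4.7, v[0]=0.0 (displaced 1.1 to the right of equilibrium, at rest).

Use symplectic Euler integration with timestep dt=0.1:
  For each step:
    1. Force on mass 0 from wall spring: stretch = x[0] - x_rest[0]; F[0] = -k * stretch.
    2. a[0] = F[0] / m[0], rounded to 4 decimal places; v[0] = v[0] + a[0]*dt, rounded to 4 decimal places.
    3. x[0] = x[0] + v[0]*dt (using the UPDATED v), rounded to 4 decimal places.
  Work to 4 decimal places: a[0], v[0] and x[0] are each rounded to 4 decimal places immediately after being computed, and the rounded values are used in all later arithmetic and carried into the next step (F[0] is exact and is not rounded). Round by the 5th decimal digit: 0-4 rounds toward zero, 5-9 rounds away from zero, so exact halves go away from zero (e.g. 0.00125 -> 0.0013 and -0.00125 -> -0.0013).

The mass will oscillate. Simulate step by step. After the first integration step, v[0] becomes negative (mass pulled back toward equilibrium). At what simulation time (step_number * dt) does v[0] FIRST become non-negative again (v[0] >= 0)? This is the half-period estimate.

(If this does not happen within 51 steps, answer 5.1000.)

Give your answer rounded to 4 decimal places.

Step 0: x=[4.7000] v=[0.0000]
Step 1: x=[4.6828] v=[-0.1716]
Step 2: x=[4.6488] v=[-0.3405]
Step 3: x=[4.5984] v=[-0.5041]
Step 4: x=[4.5324] v=[-0.6599]
Step 5: x=[4.4519] v=[-0.8054]
Step 6: x=[4.3581] v=[-0.9383]
Step 7: x=[4.2524] v=[-1.0566]
Step 8: x=[4.1366] v=[-1.1584]
Step 9: x=[4.0124] v=[-1.2421]
Step 10: x=[3.8818] v=[-1.3064]
Step 11: x=[3.7468] v=[-1.3504]
Step 12: x=[3.6095] v=[-1.3733]
Step 13: x=[3.4720] v=[-1.3748]
Step 14: x=[3.3365] v=[-1.3548]
Step 15: x=[3.2051] v=[-1.3137]
Step 16: x=[3.0799] v=[-1.2521]
Step 17: x=[2.9628] v=[-1.1710]
Step 18: x=[2.8556] v=[-1.0716]
Step 19: x=[2.7601] v=[-0.9555]
Step 20: x=[2.6777] v=[-0.8245]
Step 21: x=[2.6096] v=[-0.6806]
Step 22: x=[2.5570] v=[-0.5261]
Step 23: x=[2.5207] v=[-0.3634]
Step 24: x=[2.5012] v=[-0.1950]
Step 25: x=[2.4988] v=[-0.0236]
Step 26: x=[2.5136] v=[0.1482]
First v>=0 after going negative at step 26, time=2.6000

Answer: 2.6000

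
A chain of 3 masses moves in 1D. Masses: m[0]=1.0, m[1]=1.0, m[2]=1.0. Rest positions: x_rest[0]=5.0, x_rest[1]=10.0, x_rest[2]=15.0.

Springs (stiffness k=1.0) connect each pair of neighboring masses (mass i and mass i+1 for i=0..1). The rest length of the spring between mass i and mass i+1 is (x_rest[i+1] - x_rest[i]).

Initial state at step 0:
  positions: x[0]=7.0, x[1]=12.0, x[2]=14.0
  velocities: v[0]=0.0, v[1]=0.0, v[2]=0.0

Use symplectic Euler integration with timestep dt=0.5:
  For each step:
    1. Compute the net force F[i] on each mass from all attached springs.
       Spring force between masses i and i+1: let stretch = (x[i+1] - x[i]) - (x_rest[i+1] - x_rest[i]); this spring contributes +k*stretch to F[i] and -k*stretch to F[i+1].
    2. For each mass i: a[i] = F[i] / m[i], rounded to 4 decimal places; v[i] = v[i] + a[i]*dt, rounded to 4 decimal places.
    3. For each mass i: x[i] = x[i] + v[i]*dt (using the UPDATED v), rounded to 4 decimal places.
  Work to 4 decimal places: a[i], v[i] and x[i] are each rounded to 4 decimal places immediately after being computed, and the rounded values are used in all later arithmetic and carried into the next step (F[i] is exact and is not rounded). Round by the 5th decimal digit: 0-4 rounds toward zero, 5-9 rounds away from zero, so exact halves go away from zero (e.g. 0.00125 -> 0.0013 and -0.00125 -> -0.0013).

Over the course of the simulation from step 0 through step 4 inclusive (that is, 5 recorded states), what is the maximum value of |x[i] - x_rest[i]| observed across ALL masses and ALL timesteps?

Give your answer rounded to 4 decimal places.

Step 0: x=[7.0000 12.0000 14.0000] v=[0.0000 0.0000 0.0000]
Step 1: x=[7.0000 11.2500 14.7500] v=[0.0000 -1.5000 1.5000]
Step 2: x=[6.8125 10.3125 15.8750] v=[-0.3750 -1.8750 2.2500]
Step 3: x=[6.2500 9.8906 16.8594] v=[-1.1250 -0.8438 1.9688]
Step 4: x=[5.3477 10.3008 17.3516] v=[-1.8047 0.8203 0.9844]
Max displacement = 2.3516

Answer: 2.3516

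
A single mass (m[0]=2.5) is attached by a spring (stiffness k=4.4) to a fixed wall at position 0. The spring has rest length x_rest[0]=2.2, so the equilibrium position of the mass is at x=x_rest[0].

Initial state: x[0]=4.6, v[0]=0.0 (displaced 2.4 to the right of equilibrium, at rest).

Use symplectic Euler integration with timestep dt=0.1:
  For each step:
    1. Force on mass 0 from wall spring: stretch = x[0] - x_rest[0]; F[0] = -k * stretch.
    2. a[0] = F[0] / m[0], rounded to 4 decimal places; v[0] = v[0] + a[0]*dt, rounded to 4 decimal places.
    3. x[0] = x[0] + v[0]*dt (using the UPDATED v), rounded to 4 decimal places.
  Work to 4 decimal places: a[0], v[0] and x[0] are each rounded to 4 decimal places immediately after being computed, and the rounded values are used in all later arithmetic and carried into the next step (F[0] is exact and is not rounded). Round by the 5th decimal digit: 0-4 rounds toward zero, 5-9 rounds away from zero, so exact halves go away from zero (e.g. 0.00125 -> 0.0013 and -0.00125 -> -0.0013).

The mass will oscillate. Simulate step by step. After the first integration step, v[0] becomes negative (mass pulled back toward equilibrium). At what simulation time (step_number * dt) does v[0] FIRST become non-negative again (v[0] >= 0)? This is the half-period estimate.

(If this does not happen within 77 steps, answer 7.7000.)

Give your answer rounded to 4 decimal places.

Step 0: x=[4.6000] v=[0.0000]
Step 1: x=[4.5578] v=[-0.4224]
Step 2: x=[4.4741] v=[-0.8374]
Step 3: x=[4.3503] v=[-1.2376]
Step 4: x=[4.1887] v=[-1.6161]
Step 5: x=[3.9921] v=[-1.9661]
Step 6: x=[3.7640] v=[-2.2815]
Step 7: x=[3.5083] v=[-2.5568]
Step 8: x=[3.2296] v=[-2.7871]
Step 9: x=[2.9328] v=[-2.9683]
Step 10: x=[2.6231] v=[-3.0973]
Step 11: x=[2.3059] v=[-3.1718]
Step 12: x=[1.9869] v=[-3.1904]
Step 13: x=[1.6716] v=[-3.1529]
Step 14: x=[1.3656] v=[-3.0599]
Step 15: x=[1.0743] v=[-2.9131]
Step 16: x=[0.8028] v=[-2.7150]
Step 17: x=[0.5559] v=[-2.4691]
Step 18: x=[0.3379] v=[-2.1797]
Step 19: x=[0.1527] v=[-1.8520]
Step 20: x=[0.0035] v=[-1.4917]
Step 21: x=[-0.1070] v=[-1.1051]
Step 22: x=[-0.1769] v=[-0.6991]
Step 23: x=[-0.2050] v=[-0.2808]
Step 24: x=[-0.1908] v=[0.1425]
First v>=0 after going negative at step 24, time=2.4000

Answer: 2.4000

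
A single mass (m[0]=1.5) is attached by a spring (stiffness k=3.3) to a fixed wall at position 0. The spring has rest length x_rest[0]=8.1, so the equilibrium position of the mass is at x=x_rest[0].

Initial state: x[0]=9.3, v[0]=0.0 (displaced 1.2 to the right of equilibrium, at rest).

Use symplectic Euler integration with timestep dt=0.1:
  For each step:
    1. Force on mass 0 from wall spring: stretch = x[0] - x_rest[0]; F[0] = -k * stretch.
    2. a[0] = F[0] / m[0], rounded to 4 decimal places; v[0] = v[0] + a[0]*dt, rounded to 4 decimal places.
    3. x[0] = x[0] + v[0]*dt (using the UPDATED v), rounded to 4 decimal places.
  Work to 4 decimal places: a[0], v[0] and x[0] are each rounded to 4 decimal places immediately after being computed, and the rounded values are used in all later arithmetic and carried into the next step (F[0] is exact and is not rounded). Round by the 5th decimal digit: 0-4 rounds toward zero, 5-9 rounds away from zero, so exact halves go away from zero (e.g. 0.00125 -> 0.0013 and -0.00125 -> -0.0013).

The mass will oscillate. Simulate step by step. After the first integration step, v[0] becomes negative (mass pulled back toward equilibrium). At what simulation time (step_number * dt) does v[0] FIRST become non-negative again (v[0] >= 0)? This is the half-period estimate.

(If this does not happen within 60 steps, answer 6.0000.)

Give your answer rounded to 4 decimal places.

Step 0: x=[9.3000] v=[0.0000]
Step 1: x=[9.2736] v=[-0.2640]
Step 2: x=[9.2214] v=[-0.5222]
Step 3: x=[9.1445] v=[-0.7689]
Step 4: x=[9.0446] v=[-0.9987]
Step 5: x=[8.9240] v=[-1.2065]
Step 6: x=[8.7852] v=[-1.3878]
Step 7: x=[8.6314] v=[-1.5385]
Step 8: x=[8.4659] v=[-1.6554]
Step 9: x=[8.2923] v=[-1.7359]
Step 10: x=[8.1145] v=[-1.7782]
Step 11: x=[7.9364] v=[-1.7814]
Step 12: x=[7.7619] v=[-1.7454]
Step 13: x=[7.5948] v=[-1.6710]
Step 14: x=[7.4388] v=[-1.5599]
Step 15: x=[7.2974] v=[-1.4144]
Step 16: x=[7.1736] v=[-1.2378]
Step 17: x=[7.0702] v=[-1.0340]
Step 18: x=[6.9895] v=[-0.8074]
Step 19: x=[6.9332] v=[-0.5631]
Step 20: x=[6.9026] v=[-0.3064]
Step 21: x=[6.8983] v=[-0.0430]
Step 22: x=[6.9204] v=[0.2214]
First v>=0 after going negative at step 22, time=2.2000

Answer: 2.2000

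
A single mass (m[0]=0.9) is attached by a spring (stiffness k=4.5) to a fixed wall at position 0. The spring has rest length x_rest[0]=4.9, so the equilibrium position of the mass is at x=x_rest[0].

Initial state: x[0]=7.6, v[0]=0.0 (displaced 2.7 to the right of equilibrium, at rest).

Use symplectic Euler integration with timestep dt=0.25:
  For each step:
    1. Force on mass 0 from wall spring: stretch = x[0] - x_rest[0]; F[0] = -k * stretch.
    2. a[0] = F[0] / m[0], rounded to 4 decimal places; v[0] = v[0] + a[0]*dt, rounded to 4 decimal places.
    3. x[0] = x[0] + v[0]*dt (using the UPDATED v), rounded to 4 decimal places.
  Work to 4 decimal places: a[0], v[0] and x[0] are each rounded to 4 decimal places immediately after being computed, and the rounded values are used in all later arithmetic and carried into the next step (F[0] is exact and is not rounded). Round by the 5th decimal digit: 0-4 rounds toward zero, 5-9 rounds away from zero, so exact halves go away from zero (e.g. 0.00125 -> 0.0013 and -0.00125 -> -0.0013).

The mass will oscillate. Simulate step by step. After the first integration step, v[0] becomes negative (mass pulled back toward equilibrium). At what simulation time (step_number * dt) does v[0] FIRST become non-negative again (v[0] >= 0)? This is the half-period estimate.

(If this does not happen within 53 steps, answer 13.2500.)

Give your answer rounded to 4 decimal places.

Step 0: x=[7.6000] v=[0.0000]
Step 1: x=[6.7563] v=[-3.3750]
Step 2: x=[5.3325] v=[-5.6954]
Step 3: x=[3.7735] v=[-6.2360]
Step 4: x=[2.5665] v=[-4.8279]
Step 5: x=[2.0888] v=[-1.9110]
Step 6: x=[2.4896] v=[1.6030]
First v>=0 after going negative at step 6, time=1.5000

Answer: 1.5000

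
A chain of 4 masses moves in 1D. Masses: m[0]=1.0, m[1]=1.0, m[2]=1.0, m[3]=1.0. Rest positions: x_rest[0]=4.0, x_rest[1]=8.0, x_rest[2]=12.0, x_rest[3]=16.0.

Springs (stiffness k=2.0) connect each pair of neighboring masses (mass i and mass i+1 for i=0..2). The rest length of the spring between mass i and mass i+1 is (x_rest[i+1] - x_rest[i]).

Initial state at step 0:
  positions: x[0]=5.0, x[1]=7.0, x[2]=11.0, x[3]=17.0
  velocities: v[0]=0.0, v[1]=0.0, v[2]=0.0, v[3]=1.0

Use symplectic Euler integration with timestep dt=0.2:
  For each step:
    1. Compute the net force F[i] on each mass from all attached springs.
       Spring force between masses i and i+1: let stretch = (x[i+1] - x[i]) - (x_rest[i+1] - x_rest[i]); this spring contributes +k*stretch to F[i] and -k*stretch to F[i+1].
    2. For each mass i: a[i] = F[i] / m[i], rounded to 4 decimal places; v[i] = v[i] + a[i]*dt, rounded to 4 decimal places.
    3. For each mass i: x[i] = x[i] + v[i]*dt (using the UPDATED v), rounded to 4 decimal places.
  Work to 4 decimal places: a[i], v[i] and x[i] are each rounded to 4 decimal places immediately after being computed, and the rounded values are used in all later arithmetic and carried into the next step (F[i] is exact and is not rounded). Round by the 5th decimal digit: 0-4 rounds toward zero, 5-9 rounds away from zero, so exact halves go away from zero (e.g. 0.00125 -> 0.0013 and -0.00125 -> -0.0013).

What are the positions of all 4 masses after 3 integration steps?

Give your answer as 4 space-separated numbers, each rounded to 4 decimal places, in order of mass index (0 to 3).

Step 0: x=[5.0000 7.0000 11.0000 17.0000] v=[0.0000 0.0000 0.0000 1.0000]
Step 1: x=[4.8400 7.1600 11.1600 17.0400] v=[-0.8000 0.8000 0.8000 0.2000]
Step 2: x=[4.5456 7.4544 11.4704 16.9296] v=[-1.4720 1.4720 1.5520 -0.5520]
Step 3: x=[4.1639 7.8374 11.8963 16.7025] v=[-1.9085 1.9149 2.1293 -1.1357]

Answer: 4.1639 7.8374 11.8963 16.7025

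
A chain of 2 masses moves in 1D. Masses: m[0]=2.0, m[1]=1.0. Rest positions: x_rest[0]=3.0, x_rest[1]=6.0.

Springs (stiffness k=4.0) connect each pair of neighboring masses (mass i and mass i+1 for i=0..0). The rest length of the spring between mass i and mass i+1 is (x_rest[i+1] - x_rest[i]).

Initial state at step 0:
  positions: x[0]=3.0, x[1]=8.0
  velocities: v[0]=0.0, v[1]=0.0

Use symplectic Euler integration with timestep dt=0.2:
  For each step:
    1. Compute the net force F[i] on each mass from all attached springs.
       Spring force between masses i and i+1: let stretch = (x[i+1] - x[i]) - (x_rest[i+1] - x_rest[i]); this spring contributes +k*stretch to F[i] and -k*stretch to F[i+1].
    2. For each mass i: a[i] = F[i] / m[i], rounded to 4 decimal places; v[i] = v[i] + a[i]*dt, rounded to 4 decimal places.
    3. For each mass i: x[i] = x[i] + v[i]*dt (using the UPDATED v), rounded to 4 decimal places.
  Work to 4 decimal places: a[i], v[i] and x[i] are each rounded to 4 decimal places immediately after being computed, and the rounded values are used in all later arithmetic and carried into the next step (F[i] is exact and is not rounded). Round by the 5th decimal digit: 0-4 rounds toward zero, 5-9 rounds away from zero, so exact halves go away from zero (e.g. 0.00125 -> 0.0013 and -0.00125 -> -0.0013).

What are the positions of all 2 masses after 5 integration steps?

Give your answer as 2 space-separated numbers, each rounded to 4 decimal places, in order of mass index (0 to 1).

Step 0: x=[3.0000 8.0000] v=[0.0000 0.0000]
Step 1: x=[3.1600 7.6800] v=[0.8000 -1.6000]
Step 2: x=[3.4416 7.1168] v=[1.4080 -2.8160]
Step 3: x=[3.7772 6.4456] v=[1.6781 -3.3562]
Step 4: x=[4.0863 5.8274] v=[1.5455 -3.0909]
Step 5: x=[4.2947 5.4106] v=[1.0419 -2.0838]

Answer: 4.2947 5.4106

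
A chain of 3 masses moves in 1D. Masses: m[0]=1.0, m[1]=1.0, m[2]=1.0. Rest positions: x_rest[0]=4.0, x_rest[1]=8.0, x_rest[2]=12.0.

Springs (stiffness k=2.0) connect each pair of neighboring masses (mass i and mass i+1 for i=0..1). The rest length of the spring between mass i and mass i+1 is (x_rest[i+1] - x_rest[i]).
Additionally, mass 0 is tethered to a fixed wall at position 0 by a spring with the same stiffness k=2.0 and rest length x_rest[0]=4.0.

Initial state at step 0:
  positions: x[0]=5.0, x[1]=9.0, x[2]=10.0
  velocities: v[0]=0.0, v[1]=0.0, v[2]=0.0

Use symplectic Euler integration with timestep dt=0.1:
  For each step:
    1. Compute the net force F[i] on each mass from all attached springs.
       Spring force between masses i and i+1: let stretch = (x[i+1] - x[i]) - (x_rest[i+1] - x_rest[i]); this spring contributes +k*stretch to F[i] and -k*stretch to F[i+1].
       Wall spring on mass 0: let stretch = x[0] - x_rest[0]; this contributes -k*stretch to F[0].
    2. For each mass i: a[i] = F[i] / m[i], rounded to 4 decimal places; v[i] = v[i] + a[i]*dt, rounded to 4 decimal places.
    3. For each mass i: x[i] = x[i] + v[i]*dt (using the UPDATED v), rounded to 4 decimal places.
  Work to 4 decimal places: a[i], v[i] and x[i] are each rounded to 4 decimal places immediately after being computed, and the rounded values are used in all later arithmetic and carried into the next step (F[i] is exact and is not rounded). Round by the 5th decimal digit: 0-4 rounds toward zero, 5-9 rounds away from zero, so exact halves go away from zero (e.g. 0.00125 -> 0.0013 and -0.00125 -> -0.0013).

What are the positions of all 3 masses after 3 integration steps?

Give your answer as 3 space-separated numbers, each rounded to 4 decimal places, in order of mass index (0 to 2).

Step 0: x=[5.0000 9.0000 10.0000] v=[0.0000 0.0000 0.0000]
Step 1: x=[4.9800 8.9400 10.0600] v=[-0.2000 -0.6000 0.6000]
Step 2: x=[4.9396 8.8232 10.1776] v=[-0.4040 -1.1680 1.1760]
Step 3: x=[4.8781 8.6558 10.3481] v=[-0.6152 -1.6738 1.7051]

Answer: 4.8781 8.6558 10.3481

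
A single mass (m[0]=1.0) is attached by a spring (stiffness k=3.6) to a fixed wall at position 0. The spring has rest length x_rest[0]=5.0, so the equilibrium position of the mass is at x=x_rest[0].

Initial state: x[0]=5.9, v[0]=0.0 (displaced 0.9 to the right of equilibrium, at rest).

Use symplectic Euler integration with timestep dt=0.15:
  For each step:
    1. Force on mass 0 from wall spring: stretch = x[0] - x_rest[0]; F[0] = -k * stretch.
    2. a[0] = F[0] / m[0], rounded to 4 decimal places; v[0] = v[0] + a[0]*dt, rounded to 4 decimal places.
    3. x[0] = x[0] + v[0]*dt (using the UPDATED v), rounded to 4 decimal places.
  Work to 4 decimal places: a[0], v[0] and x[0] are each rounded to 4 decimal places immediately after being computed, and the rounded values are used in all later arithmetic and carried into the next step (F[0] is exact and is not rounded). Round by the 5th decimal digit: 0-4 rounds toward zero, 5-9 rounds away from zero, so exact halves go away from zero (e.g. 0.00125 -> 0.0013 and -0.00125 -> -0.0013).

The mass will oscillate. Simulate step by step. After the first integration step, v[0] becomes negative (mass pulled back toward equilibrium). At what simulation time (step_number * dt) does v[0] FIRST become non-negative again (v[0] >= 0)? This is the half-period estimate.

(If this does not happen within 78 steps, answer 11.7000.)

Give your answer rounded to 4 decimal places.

Answer: 1.8000

Derivation:
Step 0: x=[5.9000] v=[0.0000]
Step 1: x=[5.8271] v=[-0.4860]
Step 2: x=[5.6872] v=[-0.9326]
Step 3: x=[5.4916] v=[-1.3037]
Step 4: x=[5.2562] v=[-1.5692]
Step 5: x=[5.0001] v=[-1.7075]
Step 6: x=[4.7440] v=[-1.7076]
Step 7: x=[4.5086] v=[-1.5694]
Step 8: x=[4.3130] v=[-1.3041]
Step 9: x=[4.1730] v=[-0.9331]
Step 10: x=[4.1000] v=[-0.4865]
Step 11: x=[4.0999] v=[-0.0005]
Step 12: x=[4.1727] v=[0.4856]
First v>=0 after going negative at step 12, time=1.8000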